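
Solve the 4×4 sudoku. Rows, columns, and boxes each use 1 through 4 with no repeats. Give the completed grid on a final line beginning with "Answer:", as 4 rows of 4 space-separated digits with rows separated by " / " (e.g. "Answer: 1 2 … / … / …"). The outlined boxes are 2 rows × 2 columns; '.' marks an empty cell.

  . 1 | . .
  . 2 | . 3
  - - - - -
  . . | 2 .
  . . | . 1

Step 1. [r1c3∈{4}] r1c3 is down to just 4. So r1c3=4.
Step 2. [r1c1∈{3}] r1c1 is down to just 3. So r1c1=3.
Step 3. [r3c4∈{4}] only 4 remains possible at r3c4. So r3c4=4.
Step 4. [r4c2∈{3,4}] across col 2, 4 lands solely at r4c2, so r4c2=4.
Step 5. [r3c1∈{1}] r3c1 has the single candidate 1, so r3c1=1.
Step 6. [r2c1∈{4}] r2c1's peers cover all but 4. So r2c1=4.
Step 7. [r3c2∈{3}] r3c2 is down to just 3 ⇒ r3c2=3.
Step 8. [r4c3∈{3}] only 3 remains possible at r4c3 ⇒ r4c3=3.
Step 9. [r4c1∈{2}] r4c1 is down to just 2, so r4c1=2.
Step 10. [r1c4∈{2}] nothing but 2 survives at r1c4, so r1c4=2.
Step 11. [r2c3∈{1}] r2c3's peers cover all but 1, so r2c3=1.

Answer: 3 1 4 2 / 4 2 1 3 / 1 3 2 4 / 2 4 3 1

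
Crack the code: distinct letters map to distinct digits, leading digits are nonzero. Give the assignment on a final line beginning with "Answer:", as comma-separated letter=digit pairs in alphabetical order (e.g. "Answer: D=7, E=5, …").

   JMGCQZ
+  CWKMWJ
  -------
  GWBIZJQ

Step 1. [col 1: Z + J ≡ Q (mod 10)] column 1 (Z + J ≡ Q (mod 10), carry-in 0) doesn't pin Q yet; pick Q=5 and continue, so Q=5.
Step 2. [col 1: Z + J ≡ Q (mod 10)] no forcing yet in column 1 (carry-in 0); J=8 is free and consistent — try it ⇒ J=8.
Step 3. [col 1: Z + J ≡ Q (mod 10)] column 1: given J=8, Q=5, carry-in 0, and digits 5,8 already taken and all letters distinct, Z+J≡Q (mod 10) forces Z=7 ⇒ Z=7.
Step 4. [col 2: Q + W ≡ J (mod 10)] column 2 reads Q+W+carry(1)=J with Q=5, J=8; with digits 5,7,8 already taken and all letters distinct, the only value for W is 2. So W=2.
Step 5. [col 3: C + M ≡ Z (mod 10)] several values work for M in column 3 (C + M ≡ Z (mod 10), carry-in 0); try M=3, so M=3.
Step 6. [G] G is the leading digit of a 7-digit sum of two 6-digit numbers; the final carry is exactly 1 ⇒ G=1.
Step 7. [col 3: C + M ≡ Z (mod 10)] from column 3 (M=3, Z=7, carry-in 0, digits 1,2,3,5,7,8 already taken and all letters distinct): C must equal 4. So C=4.
Step 8. [col 4: G + K ≡ I (mod 10)] column 4 reads G+K+carry(0)=I with G=1; with digits 1,2,3,4,5,7,8 already taken and all letters distinct, the only value for K is 9. So K=9.
Step 9. [col 4: G + K ≡ I (mod 10)] in column 4 we have G+K≡I with carry-in 0; given G=1, K=9 and digits 1,2,3,4,5,7,8,9 already taken and all letters distinct, that pins I to 0 ⇒ I=0.
Step 10. [col 5: M + W ≡ B (mod 10)] in column 5 we have M+W≡B with carry-in 1; given M=3, W=2 and digits 0,1,2,3,4,5,7,8,9 already taken and all letters distinct, that pins B to 6 ⇒ B=6.

Answer: B=6, C=4, G=1, I=0, J=8, K=9, M=3, Q=5, W=2, Z=7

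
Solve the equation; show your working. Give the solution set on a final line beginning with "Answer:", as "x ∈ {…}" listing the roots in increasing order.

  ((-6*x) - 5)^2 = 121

Step 1. [((-6*x) - 5)^2 = 121] 121 ≥ 0, LHS is (·)² — take ±√, so sqrt: (-6*x) - 5 = 11 or -11.
Step 2. [(-6*x) - 5 = 11 or -11] -5 is outermost — add 5 both sides ⇒ sub: -6*x = 16 or -6.
Step 3. [-6*x = 16 or -6] divide by the outer -6 ⇒ div: x = -8/3 or 1.

Answer: x ∈ {-8/3, 1}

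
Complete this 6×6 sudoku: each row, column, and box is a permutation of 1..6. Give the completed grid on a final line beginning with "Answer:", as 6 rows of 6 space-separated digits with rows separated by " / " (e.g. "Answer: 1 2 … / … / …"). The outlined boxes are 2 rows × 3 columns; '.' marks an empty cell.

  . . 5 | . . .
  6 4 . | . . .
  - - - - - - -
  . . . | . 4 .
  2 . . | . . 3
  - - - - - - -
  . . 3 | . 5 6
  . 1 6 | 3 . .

Step 1. [r5c4∈{1,2,4}] 1 has one home in row 5: r5c4, so r5c4=1.
Step 2. [r2c3∈{1,2}] in col 3, 2 fits only at r2c3, so r2c3=2.
Step 3. [r1c1∈{1,3}] box 1 places 1 nowhere but r1c1 ⇒ r1c1=1.
Step 4. [r1c4∈{2,4,6}] across col 4, 4 lands solely at r1c4. So r1c4=4.
Step 5. [r1c5∈{2,3,6}] r1c5 is the only open cell in row 1 admitting 6. So r1c5=6.
Step 6. [r4c5∈{1}] r4c5's peers cover all but 1, so r4c5=1.
Step 7. [r2c4∈{5}] r2c4 has the single candidate 5 ⇒ r2c4=5.
Step 8. [r3c6∈{2,5}] in col 6, 5 fits only at r3c6 ⇒ r3c6=5.
Step 9. [r4c4∈{6}] only 6 remains possible at r4c4. So r4c4=6.
Step 10. [r6c6∈{2,4}] r6c6 is the only open cell in col 6 admitting 4. So r6c6=4.
Step 11. [r3c2∈{3,6}] 6 has one home in row 3: r3c2. So r3c2=6.
Step 12. [r3c3∈{1}] nothing but 1 survives at r3c3. So r3c3=1.
Step 13. [r4c3∈{4}] nothing but 4 survives at r4c3 ⇒ r4c3=4.
Step 14. [r5c1∈{4}] r5c1's peers cover all but 4. So r5c1=4.
Step 15. [r5c2∈{2}] only 2 remains possible at r5c2. So r5c2=2.
Step 16. [r1c2∈{3}] nothing but 3 survives at r1c2, so r1c2=3.
Step 17. [r4c2∈{5}] r4c2 is down to just 5 ⇒ r4c2=5.
Step 18. [r6c5∈{2}] r6c5 has the single candidate 2, so r6c5=2.
Step 19. [r2c5∈{3}] r2c5 has the single candidate 3, so r2c5=3.
Step 20. [r3c1∈{3}] r3c1 has the single candidate 3 ⇒ r3c1=3.
Step 21. [r1c6∈{2}] r1c6's peers cover all but 2. So r1c6=2.
Step 22. [r6c1∈{5}] r6c1 is down to just 5 ⇒ r6c1=5.
Step 23. [r2c6∈{1}] only 1 remains possible at r2c6, so r2c6=1.
Step 24. [r3c4∈{2}] r3c4 is down to just 2 ⇒ r3c4=2.

Answer: 1 3 5 4 6 2 / 6 4 2 5 3 1 / 3 6 1 2 4 5 / 2 5 4 6 1 3 / 4 2 3 1 5 6 / 5 1 6 3 2 4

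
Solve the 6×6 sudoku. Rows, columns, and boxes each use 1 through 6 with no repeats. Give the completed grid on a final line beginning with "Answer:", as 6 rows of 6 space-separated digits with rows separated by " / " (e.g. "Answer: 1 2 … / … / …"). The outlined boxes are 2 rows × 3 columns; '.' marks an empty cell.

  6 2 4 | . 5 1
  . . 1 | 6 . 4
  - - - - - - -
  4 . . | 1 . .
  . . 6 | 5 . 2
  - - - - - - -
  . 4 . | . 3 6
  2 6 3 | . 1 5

Step 1. [r5c3∈{5}] r5c3's peers cover all but 5, so r5c3=5.
Step 2. [r3c2∈{3,5}] across row 3, 5 lands solely at r3c2 ⇒ r3c2=5.
Step 3. [r4c2∈{1,3}] across col 2, 1 lands solely at r4c2, so r4c2=1.
Step 4. [r2c1∈{3,5}] r2c1 is the only open cell in row 2 admitting 5. So r2c1=5.
Step 5. [r2c5∈{2}] only 2 remains possible at r2c5 ⇒ r2c5=2.
Step 6. [r6c4∈{4}] r6c4 is down to just 4. So r6c4=4.
Step 7. [r4c1∈{3}] r4c1's peers cover all but 3 ⇒ r4c1=3.
Step 8. [r2c2∈{3}] r2c2's peers cover all but 3, so r2c2=3.
Step 9. [r3c6∈{3}] only 3 remains possible at r3c6, so r3c6=3.
Step 10. [r3c5∈{6}] nothing but 6 survives at r3c5, so r3c5=6.
Step 11. [r1c4∈{3}] r1c4 has the single candidate 3, so r1c4=3.
Step 12. [r5c4∈{2}] r5c4's peers cover all but 2. So r5c4=2.
Step 13. [r5c1∈{1}] r5c1's peers cover all but 1. So r5c1=1.
Step 14. [r4c5∈{4}] r4c5 is down to just 4, so r4c5=4.
Step 15. [r3c3∈{2}] nothing but 2 survives at r3c3 ⇒ r3c3=2.

Answer: 6 2 4 3 5 1 / 5 3 1 6 2 4 / 4 5 2 1 6 3 / 3 1 6 5 4 2 / 1 4 5 2 3 6 / 2 6 3 4 1 5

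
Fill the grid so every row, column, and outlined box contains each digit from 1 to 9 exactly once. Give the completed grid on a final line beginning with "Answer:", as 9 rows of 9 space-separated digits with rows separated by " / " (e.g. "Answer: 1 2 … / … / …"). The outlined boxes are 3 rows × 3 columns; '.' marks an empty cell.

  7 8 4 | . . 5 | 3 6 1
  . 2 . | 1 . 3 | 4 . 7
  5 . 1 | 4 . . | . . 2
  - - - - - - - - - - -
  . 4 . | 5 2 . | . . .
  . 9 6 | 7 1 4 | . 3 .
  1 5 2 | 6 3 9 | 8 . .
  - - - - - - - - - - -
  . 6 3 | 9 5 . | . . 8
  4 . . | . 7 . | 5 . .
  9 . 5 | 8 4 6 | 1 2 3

Step 1. [r6c8∈{4,7}] r6c8 is the only open cell in row 6 admitting 7, so r6c8=7.
Step 2. [r8c8∈{9}] r8c8 has the single candidate 9. So r8c8=9.
Step 3. [r3c5∈{6,8,9}] across row 3, 6 lands solely at r3c5 ⇒ r3c5=6.
Step 4. [r4c6∈{8}] nothing but 8 survives at r4c6. So r4c6=8.
Step 5. [r2c5∈{8,9}] col 5 places 8 nowhere but r2c5. So r2c5=8.
Step 6. [r7c6∈{1,2}] r7c6 is the only open cell in row 7 admitting 1 ⇒ r7c6=1.
Step 7. [r4c9∈{6,9}] col 9 places 9 nowhere but r4c9 ⇒ r4c9=9.
Step 8. [r8c4∈{2,3}] row 8 places 3 nowhere but r8c4 ⇒ r8c4=3.
Step 9. [r4c7∈{6}] r4c7 is down to just 6 ⇒ r4c7=6.
Step 10. [r1c4∈{2}] nothing but 2 survives at r1c4, so r1c4=2.
Step 11. [r3c8∈{8}] r3c8's peers cover all but 8, so r3c8=8.
Step 12. [r2c1∈{6}] nothing but 6 survives at r2c1. So r2c1=6.
Step 13. [r3c6∈{7}] nothing but 7 survives at r3c6, so r3c6=7.
Step 14. [r4c8∈{1}] r4c8 has the single candidate 1, so r4c8=1.
Step 15. [r8c6∈{2}] r8c6's peers cover all but 2 ⇒ r8c6=2.
Step 16. [r3c2∈{3}] only 3 remains possible at r3c2. So r3c2=3.
Step 17. [r9c2∈{7}] r9c2 has the single candidate 7, so r9c2=7.
Step 18. [r4c1∈{3}] only 3 remains possible at r4c1, so r4c1=3.
Step 19. [r5c9∈{5}] nothing but 5 survives at r5c9. So r5c9=5.
Step 20. [r7c1∈{2}] r7c1 has the single candidate 2, so r7c1=2.
Step 21. [r6c9∈{4}] r6c9's peers cover all but 4 ⇒ r6c9=4.
Step 22. [r1c5∈{9}] nothing but 9 survives at r1c5 ⇒ r1c5=9.
Step 23. [r5c1∈{8}] nothing but 8 survives at r5c1, so r5c1=8.
Step 24. [r8c2∈{1}] r8c2's peers cover all but 1, so r8c2=1.
Step 25. [r3c7∈{9}] r3c7 has the single candidate 9. So r3c7=9.
Step 26. [r8c3∈{8}] nothing but 8 survives at r8c3. So r8c3=8.
Step 27. [r8c9∈{6}] r8c9 has the single candidate 6. So r8c9=6.
Step 28. [r2c8∈{5}] nothing but 5 survives at r2c8, so r2c8=5.
Step 29. [r5c7∈{2}] nothing but 2 survives at r5c7. So r5c7=2.
Step 30. [r7c7∈{7}] r7c7 is down to just 7 ⇒ r7c7=7.
Step 31. [r2c3∈{9}] r2c3's peers cover all but 9, so r2c3=9.
Step 32. [r4c3∈{7}] r4c3's peers cover all but 7 ⇒ r4c3=7.
Step 33. [r7c8∈{4}] r7c8's peers cover all but 4. So r7c8=4.

Answer: 7 8 4 2 9 5 3 6 1 / 6 2 9 1 8 3 4 5 7 / 5 3 1 4 6 7 9 8 2 / 3 4 7 5 2 8 6 1 9 / 8 9 6 7 1 4 2 3 5 / 1 5 2 6 3 9 8 7 4 / 2 6 3 9 5 1 7 4 8 / 4 1 8 3 7 2 5 9 6 / 9 7 5 8 4 6 1 2 3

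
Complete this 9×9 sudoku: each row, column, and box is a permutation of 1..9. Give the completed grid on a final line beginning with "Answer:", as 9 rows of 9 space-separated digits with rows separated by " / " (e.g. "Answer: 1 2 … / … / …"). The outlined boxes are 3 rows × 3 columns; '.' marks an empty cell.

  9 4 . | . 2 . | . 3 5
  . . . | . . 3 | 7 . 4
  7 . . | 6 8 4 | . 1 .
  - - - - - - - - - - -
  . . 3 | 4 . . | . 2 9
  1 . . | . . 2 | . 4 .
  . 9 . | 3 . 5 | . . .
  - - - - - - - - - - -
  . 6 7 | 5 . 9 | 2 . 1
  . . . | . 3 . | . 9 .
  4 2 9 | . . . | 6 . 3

Step 1. [r1c7∈{8}] nothing but 8 survives at r1c7, so r1c7=8.
Step 2. [r2c5∈{1,5,9}] col 5 places 5 nowhere but r2c5 ⇒ r2c5=5.
Step 3. [r1c3∈{1,6}] 6 has one home in row 1: r1c3 ⇒ r1c3=6.
Step 4. [r8c6∈{1,6,7,8}] in row 8, 6 fits only at r8c6. So r8c6=6.
Step 5. [r7c8∈{8}] r7c8's peers cover all but 8 ⇒ r7c8=8.
Step 6. [r8c9∈{7}] r8c9 has the single candidate 7, so r8c9=7.
Step 7. [r5c5∈{6,7,9}] col 5 places 9 nowhere but r5c5 ⇒ r5c5=9.
Step 8. [r5c9∈{6,8}] across row 5, 6 lands solely at r5c9. So r5c9=6.
Step 9. [r8c4∈{1,2,8}] row 8 places 2 nowhere but r8c4 ⇒ r8c4=2.
Step 10. [r6c3∈{2,4,8}] r6c3 is the only open cell in row 6 admitting 4. So r6c3=4.
Step 11. [r6c1∈{2,6,8}] in row 6, 2 fits only at r6c1. So r6c1=2.
Step 12. [r2c1∈{8}] only 8 remains possible at r2c1. So r2c1=8.
Step 13. [r8c1∈{5}] r8c1 is down to just 5. So r8c1=5.
Step 14. [r6c5∈{1,6,7}] r6c5 is the only open cell in row 6 admitting 6, so r6c5=6.
Step 15. [r2c2∈{1}] r2c2 is down to just 1 ⇒ r2c2=1.
Step 16. [r8c2∈{8}] r8c2 has the single candidate 8 ⇒ r8c2=8.
Step 17. [r4c6∈{1,7,8}] r4c6 is the only open cell in row 4 admitting 8 ⇒ r4c6=8.
Step 18. [r5c4∈{7}] r5c4 has the single candidate 7 ⇒ r5c4=7.
Step 19. [r5c2∈{5}] r5c2 is down to just 5. So r5c2=5.
Step 20. [r1c4∈{1}] nothing but 1 survives at r1c4. So r1c4=1.
Step 21. [r4c5∈{1}] r4c5 is down to just 1 ⇒ r4c5=1.
Step 22. [r3c3∈{2,5}] row 3 places 5 nowhere but r3c3 ⇒ r3c3=5.
Step 23. [r1c6∈{7}] nothing but 7 survives at r1c6, so r1c6=7.
Step 24. [r2c4∈{9}] r2c4's peers cover all but 9. So r2c4=9.
Step 25. [r5c7∈{3}] r5c7's peers cover all but 3. So r5c7=3.
Step 26. [r9c5∈{7}] r9c5 has the single candidate 7. So r9c5=7.
Step 27. [r9c8∈{5}] r9c8's peers cover all but 5. So r9c8=5.
Step 28. [r8c3∈{1}] r8c3 has the single candidate 1 ⇒ r8c3=1.
Step 29. [r2c3∈{2}] r2c3's peers cover all but 2 ⇒ r2c3=2.
Step 30. [r4c1∈{6}] nothing but 6 survives at r4c1, so r4c1=6.
Step 31. [r6c8∈{7}] only 7 remains possible at r6c8. So r6c8=7.
Step 32. [r3c7∈{9}] only 9 remains possible at r3c7, so r3c7=9.
Step 33. [r3c9∈{2}] only 2 remains possible at r3c9, so r3c9=2.
Step 34. [r7c5∈{4}] r7c5's peers cover all but 4 ⇒ r7c5=4.
Step 35. [r2c8∈{6}] only 6 remains possible at r2c8 ⇒ r2c8=6.
Step 36. [r3c2∈{3}] r3c2 has the single candidate 3, so r3c2=3.
Step 37. [r6c7∈{1}] r6c7 is down to just 1, so r6c7=1.
Step 38. [r8c7∈{4}] r8c7's peers cover all but 4, so r8c7=4.
Step 39. [r7c1∈{3}] r7c1 is down to just 3 ⇒ r7c1=3.
Step 40. [r9c6∈{1}] only 1 remains possible at r9c6. So r9c6=1.
Step 41. [r5c3∈{8}] r5c3 has the single candidate 8, so r5c3=8.
Step 42. [r6c9∈{8}] r6c9's peers cover all but 8, so r6c9=8.
Step 43. [r9c4∈{8}] r9c4's peers cover all but 8 ⇒ r9c4=8.
Step 44. [r4c7∈{5}] r4c7 is down to just 5, so r4c7=5.
Step 45. [r4c2∈{7}] r4c2 has the single candidate 7. So r4c2=7.

Answer: 9 4 6 1 2 7 8 3 5 / 8 1 2 9 5 3 7 6 4 / 7 3 5 6 8 4 9 1 2 / 6 7 3 4 1 8 5 2 9 / 1 5 8 7 9 2 3 4 6 / 2 9 4 3 6 5 1 7 8 / 3 6 7 5 4 9 2 8 1 / 5 8 1 2 3 6 4 9 7 / 4 2 9 8 7 1 6 5 3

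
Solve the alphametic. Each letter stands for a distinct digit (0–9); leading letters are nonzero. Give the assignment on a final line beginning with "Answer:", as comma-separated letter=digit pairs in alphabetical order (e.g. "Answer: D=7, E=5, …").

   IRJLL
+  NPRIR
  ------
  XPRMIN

Step 1. [col 1: L + R ≡ N (mod 10)] no forcing yet in column 1 (carry-in 0); R=5 is free and consistent — try it. So R=5.
Step 2. [X] X is the leading digit of a 6-digit sum of two 5-digit numbers; the final carry is exactly 1, so X=1.
Step 3. [col 1: L + R ≡ N (mod 10)] column 1 (L + R ≡ N (mod 10), carry-in 0) doesn't pin N yet; pick N=4 and continue ⇒ N=4.
Step 4. [col 1: L + R ≡ N (mod 10)] in column 1 we have L+R≡N with carry-in 0; given R=5, N=4 and digits 1,4,5 already taken and all letters distinct, that pins L to 9 ⇒ L=9.
Step 5. [col 2: L + I ≡ I (mod 10)] several values work for I in column 2 (L + I ≡ I (mod 10), carry-in 1); try I=6 ⇒ I=6.
Step 6. [col 3: J + R ≡ M (mod 10)] M=8 is one option consistent with column 3 (J + R ≡ M (mod 10), carry-in 1) — take it, so M=8.
Step 7. [col 3: J + R ≡ M (mod 10)] column 3 reads J+R+carry(1)=M with R=5, M=8; with digits 1,4,5,6,8,9 already taken and all letters distinct, the only value for J is 2. So J=2.
Step 8. [col 4: R + P ≡ R (mod 10)] column 4 reads R+P+carry(0)=R with R=5; with digits 1,2,4,5,6,8,9 already taken and all letters distinct, the only value for P is 0, so P=0.

Answer: I=6, J=2, L=9, M=8, N=4, P=0, R=5, X=1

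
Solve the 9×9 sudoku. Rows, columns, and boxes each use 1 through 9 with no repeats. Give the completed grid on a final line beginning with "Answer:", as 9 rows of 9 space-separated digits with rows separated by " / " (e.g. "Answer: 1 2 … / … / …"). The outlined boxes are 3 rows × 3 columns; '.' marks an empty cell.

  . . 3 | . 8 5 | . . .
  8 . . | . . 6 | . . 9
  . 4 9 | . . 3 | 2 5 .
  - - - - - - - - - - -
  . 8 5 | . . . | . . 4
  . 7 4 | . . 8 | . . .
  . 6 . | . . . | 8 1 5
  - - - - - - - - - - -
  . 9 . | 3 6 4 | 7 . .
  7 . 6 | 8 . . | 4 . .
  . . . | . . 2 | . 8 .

Step 1. [r9c3∈{1}] r9c3 is down to just 1 ⇒ r9c3=1.
Step 2. [r4c8∈{2,3,6,7,9}] box 6 places 7 nowhere but r4c8 ⇒ r4c8=7.
Step 3. [r1c4∈{1,2,4,7,9}] 9 has one home in row 1: r1c4. So r1c4=9.
Step 4. [r6c3∈{2}] r6c3 has the single candidate 2 ⇒ r6c3=2.
Step 5. [r9c7∈{3,5,6,9}] 5 has one home in col 7: r9c7 ⇒ r9c7=5.
Step 6. [r9c5∈{7,9}] r9c5 is the only open cell in row 9 admitting 9. So r9c5=9.
Step 7. [r7c8∈{2}] only 2 remains possible at r7c8, so r7c8=2.
Step 8. [r5c4∈{1,2,5,6}] in col 4, 5 fits only at r5c4 ⇒ r5c4=5.
Step 9. [r1c1∈{1,2,6}] across col 1, 2 lands solely at r1c1 ⇒ r1c1=2.
Step 10. [r9c9∈{3,6}] row 9 places 6 nowhere but r9c9, so r9c9=6.
Step 11. [r1c2∈{1}] only 1 remains possible at r1c2 ⇒ r1c2=1.
Step 12. [r2c7∈{1,3}] 1 has one home in col 7: r2c7, so r2c7=1.
Step 13. [r2c8∈{3,4}] row 2 places 3 nowhere but r2c8. So r2c8=3.
Step 14. [r6c6∈{7,9}] 7 has one home in col 6: r6c6 ⇒ r6c6=7.
Step 15. [r8c9∈{1,3}] r8c9 is the only open cell in box 9 admitting 3, so r8c9=3.
Step 16. [r1c7∈{6}] r1c7 has the single candidate 6. So r1c7=6.
Step 17. [r6c1∈{3,9}] in row 6, 9 fits only at r6c1. So r6c1=9.
Step 18. [r6c5∈{3,4}] in row 6, 3 fits only at r6c5, so r6c5=3.
Step 19. [r2c5∈{2,4,7}] in col 5, 4 fits only at r2c5, so r2c5=4.
Step 20. [r3c5∈{1,7}] r3c5 is the only open cell in col 5 admitting 7, so r3c5=7.
Step 21. [r8c5∈{1,5}] across col 5, 5 lands solely at r8c5, so r8c5=5.
Step 22. [r4c4∈{1,2,6}] across row 4, 6 lands solely at r4c4. So r4c4=6.
Step 23. [r4c6∈{1,9}] across col 6, 9 lands solely at r4c6, so r4c6=9.
Step 24. [r4c7∈{3}] nothing but 3 survives at r4c7. So r4c7=3.
Step 25. [r4c5∈{1,2}] row 4 places 2 nowhere but r4c5. So r4c5=2.
Step 26. [r5c1∈{1,3}] in row 5, 3 fits only at r5c1 ⇒ r5c1=3.
Step 27. [r5c7∈{9}] r5c7 is down to just 9 ⇒ r5c7=9.
Step 28. [r9c1∈{4}] r9c1's peers cover all but 4, so r9c1=4.
Step 29. [r9c2∈{3}] r9c2 is down to just 3 ⇒ r9c2=3.
Step 30. [r7c1∈{5}] nothing but 5 survives at r7c1. So r7c1=5.
Step 31. [r5c5∈{1}] nothing but 1 survives at r5c5, so r5c5=1.
Step 32. [r5c8∈{6}] r5c8 has the single candidate 6. So r5c8=6.
Step 33. [r3c9∈{8}] r3c9 has the single candidate 8. So r3c9=8.
Step 34. [r7c3∈{8}] r7c3's peers cover all but 8. So r7c3=8.
Step 35. [r3c1∈{6}] only 6 remains possible at r3c1 ⇒ r3c1=6.
Step 36. [r8c8∈{9}] only 9 remains possible at r8c8, so r8c8=9.
Step 37. [r9c4∈{7}] only 7 remains possible at r9c4. So r9c4=7.
Step 38. [r3c4∈{1}] r3c4 is down to just 1, so r3c4=1.
Step 39. [r4c1∈{1}] r4c1's peers cover all but 1. So r4c1=1.
Step 40. [r2c2∈{5}] nothing but 5 survives at r2c2 ⇒ r2c2=5.
Step 41. [r1c9∈{7}] r1c9's peers cover all but 7 ⇒ r1c9=7.
Step 42. [r2c3∈{7}] r2c3's peers cover all but 7. So r2c3=7.
Step 43. [r8c2∈{2}] r8c2 has the single candidate 2, so r8c2=2.
Step 44. [r1c8∈{4}] r1c8's peers cover all but 4 ⇒ r1c8=4.
Step 45. [r2c4∈{2}] r2c4 is down to just 2 ⇒ r2c4=2.
Step 46. [r6c4∈{4}] r6c4's peers cover all but 4, so r6c4=4.
Step 47. [r5c9∈{2}] r5c9's peers cover all but 2 ⇒ r5c9=2.
Step 48. [r8c6∈{1}] r8c6's peers cover all but 1 ⇒ r8c6=1.
Step 49. [r7c9∈{1}] r7c9 is down to just 1 ⇒ r7c9=1.

Answer: 2 1 3 9 8 5 6 4 7 / 8 5 7 2 4 6 1 3 9 / 6 4 9 1 7 3 2 5 8 / 1 8 5 6 2 9 3 7 4 / 3 7 4 5 1 8 9 6 2 / 9 6 2 4 3 7 8 1 5 / 5 9 8 3 6 4 7 2 1 / 7 2 6 8 5 1 4 9 3 / 4 3 1 7 9 2 5 8 6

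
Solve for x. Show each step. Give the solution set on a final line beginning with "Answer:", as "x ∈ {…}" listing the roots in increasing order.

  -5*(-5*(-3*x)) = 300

Step 1. [-5*(-5*(-3*x)) = 300] divide by the outer -5 ⇒ div: -5*(-3*x) = -60.
Step 2. [-5*(-3*x) = -60] -5·(inner) — divide through by -5 ⇒ div: -3*x = 12.
Step 3. [-3*x = 12] divide by the outer -3. So div: x = -4.

Answer: x ∈ {-4}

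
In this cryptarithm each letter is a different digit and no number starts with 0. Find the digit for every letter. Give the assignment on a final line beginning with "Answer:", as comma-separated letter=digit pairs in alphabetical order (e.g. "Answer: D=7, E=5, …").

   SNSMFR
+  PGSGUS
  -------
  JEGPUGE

Step 1. [col 1: R + S ≡ E (mod 10)] several values work for E in column 1 (R + S ≡ E (mod 10), carry-in 0); try E=0. So E=0.
Step 2. [col 1: R + S ≡ E (mod 10)] R=4 is one option consistent with column 1 (R + S ≡ E (mod 10), carry-in 0) — take it ⇒ R=4.
Step 3. [col 1: R + S ≡ E (mod 10)] from column 1 (R=4, E=0, carry-in 0, digits 0,4 already taken and all letters distinct): S must equal 6. So S=6.
Step 4. [J] adding two 6-digit numbers gives at most 6+1 digits, and here it does — J is that final carry and must be 1 ⇒ J=1.
Step 5. [col 2: F + U ≡ G (mod 10)] U=5 is one option consistent with column 2 (F + U ≡ G (mod 10), carry-in 1) — take it. So U=5.
Step 6. [col 2: F + U ≡ G (mod 10)] no forcing yet in column 2 (carry-in 1); F=2 is free and consistent — try it. So F=2.
Step 7. [col 2: F + U ≡ G (mod 10)] column 2 reads F+U+carry(1)=G with F=2, U=5; with digits 0,1,2,4,5,6 already taken and all letters distinct, the only value for G is 8. So G=8.
Step 8. [col 3: M + G ≡ U (mod 10)] in column 3 we have M+G≡U with carry-in 0; given G=8, U=5 and digits 0,1,2,4,5,6,8 already taken and all letters distinct, that pins M to 7 ⇒ M=7.
Step 9. [col 4: S + S ≡ P (mod 10)] from column 4 (S=6, carry-in 1, digits 0,1,2,4,5,6,7,8 already taken and all letters distinct): P must equal 3, so P=3.
Step 10. [col 5: N + G ≡ G (mod 10)] from column 5 (G=8, carry-in 1, digits 0,1,2,3,4,5,6,7,8 already taken and all letters distinct): N must equal 9, so N=9.

Answer: E=0, F=2, G=8, J=1, M=7, N=9, P=3, R=4, S=6, U=5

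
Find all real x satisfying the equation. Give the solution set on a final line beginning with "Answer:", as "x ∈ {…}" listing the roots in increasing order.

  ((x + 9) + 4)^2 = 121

Step 1. [((x + 9) + 4)^2 = 121] 121 ≥ 0, LHS is (·)² — take ±√ ⇒ sqrt: (x + 9) + 4 = 11 or -11.
Step 2. [(x + 9) + 4 = 11 or -11] peel the +4: subtract 4 from each side ⇒ sub: x + 9 = 7 or -15.
Step 3. [x + 9 = 7 or -15] 9 comes off first (subtract 9) ⇒ sub: x = -2 or -24.

Answer: x ∈ {-24, -2}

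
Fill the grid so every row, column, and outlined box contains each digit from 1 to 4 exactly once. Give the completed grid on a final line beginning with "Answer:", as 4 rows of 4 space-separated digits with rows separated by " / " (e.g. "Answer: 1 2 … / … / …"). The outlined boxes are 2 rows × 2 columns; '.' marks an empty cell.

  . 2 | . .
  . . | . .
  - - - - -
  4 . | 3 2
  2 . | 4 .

Step 1. [r1c3∈{1}] r1c3 is down to just 1. So r1c3=1.
Step 2. [r1c1∈{3}] r1c1 is down to just 3, so r1c1=3.
Step 3. [r3c2∈{1}] r3c2's peers cover all but 1 ⇒ r3c2=1.
Step 4. [r2c2∈{4}] r2c2's peers cover all but 4, so r2c2=4.
Step 5. [r2c1∈{1}] only 1 remains possible at r2c1, so r2c1=1.
Step 6. [r1c4∈{4}] r1c4's peers cover all but 4. So r1c4=4.
Step 7. [r2c4∈{3}] r2c4 is down to just 3. So r2c4=3.
Step 8. [r2c3∈{2}] r2c3 is down to just 2 ⇒ r2c3=2.
Step 9. [r4c2∈{3}] r4c2 is down to just 3, so r4c2=3.
Step 10. [r4c4∈{1}] r4c4 has the single candidate 1 ⇒ r4c4=1.

Answer: 3 2 1 4 / 1 4 2 3 / 4 1 3 2 / 2 3 4 1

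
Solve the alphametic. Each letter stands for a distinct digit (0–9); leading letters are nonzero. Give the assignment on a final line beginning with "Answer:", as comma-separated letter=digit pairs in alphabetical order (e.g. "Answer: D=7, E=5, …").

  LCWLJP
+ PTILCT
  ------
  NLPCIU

Step 1. [col 1: P + T ≡ U (mod 10)] several values work for P in column 1 (P + T ≡ U (mod 10), carry-in 0); try P=3. So P=3.
Step 2. [col 1: P + T ≡ U (mod 10)] column 1 (P + T ≡ U (mod 10), carry-in 0) doesn't pin T yet; pick T=4 and continue. So T=4.
Step 3. [col 1: P + T ≡ U (mod 10)] column 1: given P=3, T=4, carry-in 0, and digits 3,4 already taken and all letters distinct, P+T≡U (mod 10) forces U=7, so U=7.
Step 4. [col 2: J + C ≡ I (mod 10)] column 2 (J + C ≡ I (mod 10), carry-in 0) doesn't pin I yet; pick I=0 and continue ⇒ I=0.
Step 5. [col 2: J + C ≡ I (mod 10)] no forcing yet in column 2 (carry-in 0); C=1 is free and consistent — try it ⇒ C=1.
Step 6. [col 2: J + C ≡ I (mod 10)] from column 2 (C=1, I=0, carry-in 0, digits 0,1,3,4,7 already taken and all letters distinct): J must equal 9 ⇒ J=9.
Step 7. [col 3: L + L ≡ C (mod 10)] in column 3 we have L+L≡C with carry-in 1; given C=1 and digits 0,1,3,4,7,9 already taken and all letters distinct, that pins L to 5 ⇒ L=5.
Step 8. [col 4: W + I ≡ P (mod 10)] from column 4 (I=0, P=3, carry-in 1, digits 0,1,3,4,5,7,9 already taken and all letters distinct): W must equal 2, so W=2.
Step 9. [col 6: L + P ≡ N (mod 10)] column 6: given L=5, P=3, carry-in 0, and digits 0,1,2,3,4,5,7,9 already taken and all letters distinct, L+P≡N (mod 10) forces N=8, so N=8.

Answer: C=1, I=0, J=9, L=5, N=8, P=3, T=4, U=7, W=2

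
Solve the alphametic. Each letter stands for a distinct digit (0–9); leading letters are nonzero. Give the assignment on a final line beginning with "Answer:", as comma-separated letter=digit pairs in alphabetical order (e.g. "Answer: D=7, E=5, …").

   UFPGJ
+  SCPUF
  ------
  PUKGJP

Step 1. [col 1: J + F ≡ P (mod 10)] column 1 (J + F ≡ P (mod 10), carry-in 0) doesn't pin P yet; pick P=1 and continue, so P=1.
Step 2. [col 1: J + F ≡ P (mod 10)] several values work for J in column 1 (J + F ≡ P (mod 10), carry-in 0); try J=8 ⇒ J=8.
Step 3. [col 1: J + F ≡ P (mod 10)] column 1: given J=8, P=1, carry-in 0, and digits 1,8 already taken and all letters distinct, J+F≡P (mod 10) forces F=3. So F=3.
Step 4. [col 2: G + U ≡ J (mod 10)] column 2 (G + U ≡ J (mod 10), carry-in 1) doesn't pin U yet; pick U=5 and continue ⇒ U=5.
Step 5. [col 2: G + U ≡ J (mod 10)] column 2: given U=5, J=8, carry-in 1, and digits 1,3,5,8 already taken and all letters distinct, G+U≡J (mod 10) forces G=2. So G=2.
Step 6. [col 4: F + C ≡ K (mod 10)] no forcing yet in column 4 (carry-in 0); K=0 is free and consistent — try it, so K=0.
Step 7. [col 4: F + C ≡ K (mod 10)] from column 4 (F=3, K=0, carry-in 0, digits 0,1,2,3,5,8 already taken and all letters distinct): C must equal 7 ⇒ C=7.
Step 8. [col 5: U + S ≡ U (mod 10)] column 5 reads U+S+carry(1)=U with U=5; with digits 0,1,2,3,5,7,8 already taken and all letters distinct, the only value for S is 9 ⇒ S=9.

Answer: C=7, F=3, G=2, J=8, K=0, P=1, S=9, U=5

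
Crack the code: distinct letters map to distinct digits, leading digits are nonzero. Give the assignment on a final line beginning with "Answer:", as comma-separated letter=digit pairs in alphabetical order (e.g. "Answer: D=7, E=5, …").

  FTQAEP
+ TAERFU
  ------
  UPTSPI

Step 1. [col 1: P + U ≡ I (mod 10)] U=9 is one option consistent with column 1 (P + U ≡ I (mod 10), carry-in 0) — take it ⇒ U=9.
Step 2. [col 1: P + U ≡ I (mod 10)] I=3 is one option consistent with column 1 (P + U ≡ I (mod 10), carry-in 0) — take it. So I=3.
Step 3. [col 1: P + U ≡ I (mod 10)] from column 1 (U=9, I=3, carry-in 0, digits 3,9 already taken and all letters distinct): P must equal 4, so P=4.
Step 4. [col 2: E + F ≡ P (mod 10)] no forcing yet in column 2 (carry-in 1); F=7 is free and consistent — try it, so F=7.
Step 5. [col 2: E + F ≡ P (mod 10)] column 2: given F=7, P=4, carry-in 1, and digits 3,4,7,9 already taken and all letters distinct, E+F≡P (mod 10) forces E=6 ⇒ E=6.
Step 6. [col 3: A + R ≡ S (mod 10)] column 3 (A + R ≡ S (mod 10), carry-in 1) doesn't pin R yet; pick R=8 and continue. So R=8.
Step 7. [col 3: A + R ≡ S (mod 10)] several values work for S in column 3 (A + R ≡ S (mod 10), carry-in 1); try S=0 ⇒ S=0.
Step 8. [col 3: A + R ≡ S (mod 10)] from column 3 (R=8, S=0, carry-in 1, digits 0,3,4,6,7,8,9 already taken and all letters distinct): A must equal 1, so A=1.
Step 9. [col 4: Q + E ≡ T (mod 10)] column 4: given E=6, carry-in 1, and digits 0,1,3,4,6,7,8,9 already taken and all letters distinct, Q+E≡T (mod 10) forces Q=5 ⇒ Q=5.
Step 10. [col 4: Q + E ≡ T (mod 10)] column 4 reads Q+E+carry(1)=T with Q=5, E=6; with digits 0,1,3,4,5,6,7,8,9 already taken and all letters distinct, the only value for T is 2, so T=2.

Answer: A=1, E=6, F=7, I=3, P=4, Q=5, R=8, S=0, T=2, U=9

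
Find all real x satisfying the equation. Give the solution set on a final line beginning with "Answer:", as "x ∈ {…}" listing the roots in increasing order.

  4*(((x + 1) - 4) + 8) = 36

Step 1. [4*(((x + 1) - 4) + 8) = 36] LHS = 4·(…); ÷4 both sides, so div: ((x + 1) - 4) + 8 = 9.
Step 2. [((x + 1) - 4) + 8 = 9] peel the +8: subtract 8 from each side. So sub: (x + 1) - 4 = 1.
Step 3. [(x + 1) - 4 = 1] the outer -4 inverts by adding 4, so sub: x + 1 = 5.
Step 4. [x + 1 = 5] +1 is outermost — subtract 1 both sides. So sub: x = 4.

Answer: x ∈ {4}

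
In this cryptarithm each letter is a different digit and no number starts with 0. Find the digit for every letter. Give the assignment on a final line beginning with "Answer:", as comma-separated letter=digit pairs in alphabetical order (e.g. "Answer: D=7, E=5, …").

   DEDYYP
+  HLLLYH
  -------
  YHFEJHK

Step 1. [col 1: P + H ≡ K (mod 10)] several values work for P in column 1 (P + H ≡ K (mod 10), carry-in 0); try P=3, so P=3.
Step 2. [col 1: P + H ≡ K (mod 10)] column 1 (P + H ≡ K (mod 10), carry-in 0) doesn't pin K yet; pick K=5 and continue ⇒ K=5.
Step 3. [col 1: P + H ≡ K (mod 10)] column 1: given P=3, K=5, carry-in 0, and digits 3,5 already taken and all letters distinct, P+H≡K (mod 10) forces H=2. So H=2.
Step 4. [col 2: Y + Y ≡ H (mod 10)] column 2 (Y + Y ≡ H (mod 10), carry-in 0) doesn't pin Y yet; pick Y=1 and continue, so Y=1.
Step 5. [col 3: Y + L ≡ J (mod 10)] no forcing yet in column 3 (carry-in 0); L=7 is free and consistent — try it ⇒ L=7.
Step 6. [col 3: Y + L ≡ J (mod 10)] in column 3 we have Y+L≡J with carry-in 0; given Y=1, L=7 and digits 1,2,3,5,7 already taken and all letters distinct, that pins J to 8, so J=8.
Step 7. [col 4: D + L ≡ E (mod 10)] column 4: given L=7, carry-in 0, and digits 1,2,3,5,7,8 already taken and all letters distinct, D+L≡E (mod 10) forces E=6, so E=6.
Step 8. [col 4: D + L ≡ E (mod 10)] column 4: given L=7, E=6, carry-in 0, and digits 1,2,3,5,6,7,8 already taken and all letters distinct, D+L≡E (mod 10) forces D=9 ⇒ D=9.
Step 9. [col 5: E + L ≡ F (mod 10)] column 5 reads E+L+carry(1)=F with E=6, L=7; with digits 1,2,3,5,6,7,8,9 already taken and all letters distinct, the only value for F is 4 ⇒ F=4.

Answer: D=9, E=6, F=4, H=2, J=8, K=5, L=7, P=3, Y=1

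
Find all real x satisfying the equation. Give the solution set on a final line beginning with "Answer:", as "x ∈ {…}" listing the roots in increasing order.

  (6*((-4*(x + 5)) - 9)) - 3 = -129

Step 1. [(6*((-4*(x + 5)) - 9)) - 3 = -129] add 3: x sits inside (… - 3). So sub: 6*((-4*(x + 5)) - 9) = -126.
Step 2. [6*((-4*(x + 5)) - 9) = -126] leading coefficient 6: divide by 6, so div: (-4*(x + 5)) - 9 = -21.
Step 3. [(-4*(x + 5)) - 9 = -21] add 9: x sits inside (… - 9) ⇒ sub: -4*(x + 5) = -12.
Step 4. [-4*(x + 5) = -12] LHS = -4·(…); ÷-4 both sides, so div: x + 5 = 3.
Step 5. [x + 5 = 3] subtract 5: x sits inside (… + 5). So sub: x = -2.

Answer: x ∈ {-2}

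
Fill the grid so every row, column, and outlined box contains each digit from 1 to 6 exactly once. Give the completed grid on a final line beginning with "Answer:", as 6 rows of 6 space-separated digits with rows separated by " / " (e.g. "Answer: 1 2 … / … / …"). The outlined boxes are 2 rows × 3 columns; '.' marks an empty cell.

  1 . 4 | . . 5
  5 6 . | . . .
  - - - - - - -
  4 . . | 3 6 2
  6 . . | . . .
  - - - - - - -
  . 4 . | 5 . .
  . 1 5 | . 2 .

Step 1. [r1c5∈{3}] nothing but 3 survives at r1c5 ⇒ r1c5=3.
Step 2. [r1c2∈{2}] r1c2's peers cover all but 2. So r1c2=2.
Step 3. [r5c3∈{2,3,6}] in col 3, 6 fits only at r5c3, so r5c3=6.
Step 4. [r6c6∈{3,4,6}] across col 6, 6 lands solely at r6c6. So r6c6=6.
Step 5. [r4c5∈{1,4,5}] 5 has one home in col 5: r4c5, so r4c5=5.
Step 6. [r2c5∈{1,4}] across col 5, 4 lands solely at r2c5, so r2c5=4.
Step 7. [r2c6∈{1}] r2c6 has the single candidate 1. So r2c6=1.
Step 8. [r4c4∈{1,4}] across col 4, 1 lands solely at r4c4 ⇒ r4c4=1.
Step 9. [r4c3∈{2,3}] 2 has one home in row 4: r4c3 ⇒ r4c3=2.
Step 10. [r5c1∈{2,3}] in row 5, 2 fits only at r5c1, so r5c1=2.
Step 11. [r3c2∈{5}] only 5 remains possible at r3c2, so r3c2=5.
Step 12. [r2c4∈{2}] only 2 remains possible at r2c4 ⇒ r2c4=2.
Step 13. [r4c2∈{3}] r4c2's peers cover all but 3, so r4c2=3.
Step 14. [r2c3∈{3}] r2c3's peers cover all but 3 ⇒ r2c3=3.
Step 15. [r5c6∈{3}] r5c6's peers cover all but 3, so r5c6=3.
Step 16. [r3c3∈{1}] nothing but 1 survives at r3c3. So r3c3=1.
Step 17. [r5c5∈{1}] r5c5's peers cover all but 1. So r5c5=1.
Step 18. [r4c6∈{4}] r4c6's peers cover all but 4, so r4c6=4.
Step 19. [r6c1∈{3}] r6c1 has the single candidate 3. So r6c1=3.
Step 20. [r1c4∈{6}] r1c4 has the single candidate 6, so r1c4=6.
Step 21. [r6c4∈{4}] nothing but 4 survives at r6c4. So r6c4=4.

Answer: 1 2 4 6 3 5 / 5 6 3 2 4 1 / 4 5 1 3 6 2 / 6 3 2 1 5 4 / 2 4 6 5 1 3 / 3 1 5 4 2 6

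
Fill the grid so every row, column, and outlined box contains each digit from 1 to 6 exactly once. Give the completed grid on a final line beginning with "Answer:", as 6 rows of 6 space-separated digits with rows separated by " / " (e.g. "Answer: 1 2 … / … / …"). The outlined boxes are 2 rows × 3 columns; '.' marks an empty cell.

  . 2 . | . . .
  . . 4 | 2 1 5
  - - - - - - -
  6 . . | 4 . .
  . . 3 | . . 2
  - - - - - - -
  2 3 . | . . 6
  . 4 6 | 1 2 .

Step 1. [r1c4∈{3,6}] across col 4, 3 lands solely at r1c4, so r1c4=3.
Step 2. [r6c1∈{5}] r6c1 is down to just 5, so r6c1=5.
Step 3. [r3c6∈{1,3}] 1 has one home in col 6: r3c6. So r3c6=1.
Step 4. [r3c2∈{5}] r3c2's peers cover all but 5, so r3c2=5.
Step 5. [r1c5∈{4,6}] r1c5 is the only open cell in row 1 admitting 6 ⇒ r1c5=6.
Step 6. [r4c5∈{5}] nothing but 5 survives at r4c5 ⇒ r4c5=5.
Step 7. [r1c1∈{1}] nothing but 1 survives at r1c1, so r1c1=1.
Step 8. [r4c2∈{1}] nothing but 1 survives at r4c2, so r4c2=1.
Step 9. [r6c6∈{3}] r6c6's peers cover all but 3 ⇒ r6c6=3.
Step 10. [r4c4∈{6}] only 6 remains possible at r4c4. So r4c4=6.
Step 11. [r1c3∈{5}] r1c3's peers cover all but 5. So r1c3=5.
Step 12. [r2c1∈{3}] r2c1's peers cover all but 3. So r2c1=3.
Step 13. [r2c2∈{6}] nothing but 6 survives at r2c2. So r2c2=6.
Step 14. [r5c5∈{4}] only 4 remains possible at r5c5, so r5c5=4.
Step 15. [r5c3∈{1}] nothing but 1 survives at r5c3. So r5c3=1.
Step 16. [r4c1∈{4}] nothing but 4 survives at r4c1 ⇒ r4c1=4.
Step 17. [r1c6∈{4}] nothing but 4 survives at r1c6 ⇒ r1c6=4.
Step 18. [r3c3∈{2}] only 2 remains possible at r3c3. So r3c3=2.
Step 19. [r5c4∈{5}] r5c4 has the single candidate 5, so r5c4=5.
Step 20. [r3c5∈{3}] r3c5 has the single candidate 3. So r3c5=3.

Answer: 1 2 5 3 6 4 / 3 6 4 2 1 5 / 6 5 2 4 3 1 / 4 1 3 6 5 2 / 2 3 1 5 4 6 / 5 4 6 1 2 3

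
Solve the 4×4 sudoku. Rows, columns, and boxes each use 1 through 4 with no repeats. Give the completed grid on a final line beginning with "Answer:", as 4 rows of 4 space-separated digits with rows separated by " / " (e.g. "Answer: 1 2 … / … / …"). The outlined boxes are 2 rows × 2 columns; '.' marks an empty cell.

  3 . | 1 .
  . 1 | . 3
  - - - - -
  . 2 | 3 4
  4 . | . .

Step 1. [r4c3∈{2}] only 2 remains possible at r4c3. So r4c3=2.
Step 2. [r2c3∈{4}] r2c3 has the single candidate 4, so r2c3=4.
Step 3. [r2c1∈{2}] nothing but 2 survives at r2c1. So r2c1=2.
Step 4. [r1c2∈{4}] r1c2 has the single candidate 4. So r1c2=4.
Step 5. [r4c2∈{3}] r4c2 has the single candidate 3, so r4c2=3.
Step 6. [r1c4∈{2}] nothing but 2 survives at r1c4. So r1c4=2.
Step 7. [r3c1∈{1}] nothing but 1 survives at r3c1, so r3c1=1.
Step 8. [r4c4∈{1}] r4c4's peers cover all but 1, so r4c4=1.

Answer: 3 4 1 2 / 2 1 4 3 / 1 2 3 4 / 4 3 2 1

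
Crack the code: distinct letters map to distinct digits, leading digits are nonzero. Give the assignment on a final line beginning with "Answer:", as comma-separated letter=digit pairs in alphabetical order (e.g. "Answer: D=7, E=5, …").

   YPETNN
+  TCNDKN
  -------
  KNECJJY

Step 1. [col 1: N + N ≡ Y (mod 10)] several values work for N in column 1 (N + N ≡ Y (mod 10), carry-in 0); try N=2, so N=2.
Step 2. [col 1: N + N ≡ Y (mod 10)] column 1: given N=2, carry-in 0, and digits 2 already taken and all letters distinct, N+N≡Y (mod 10) forces Y=4. So Y=4.
Step 3. [col 2: N + K ≡ J (mod 10)] K=1 is one option consistent with column 2 (N + K ≡ J (mod 10), carry-in 0) — take it. So K=1.
Step 4. [col 2: N + K ≡ J (mod 10)] in column 2 we have N+K≡J with carry-in 0; given N=2, K=1 and digits 1,2,4 already taken and all letters distinct, that pins J to 3. So J=3.
Step 5. [col 3: T + D ≡ J (mod 10)] several values work for D in column 3 (T + D ≡ J (mod 10), carry-in 0); try D=5 ⇒ D=5.
Step 6. [col 3: T + D ≡ J (mod 10)] column 3: given D=5, J=3, carry-in 0, and digits 1,2,3,4,5 already taken and all letters distinct, T+D≡J (mod 10) forces T=8, so T=8.
Step 7. [col 4: E + N ≡ C (mod 10)] E=7 is one option consistent with column 4 (E + N ≡ C (mod 10), carry-in 1) — take it, so E=7.
Step 8. [col 4: E + N ≡ C (mod 10)] from column 4 (E=7, N=2, carry-in 1, digits 1,2,3,4,5,7,8 already taken and all letters distinct): C must equal 0. So C=0.
Step 9. [col 5: P + C ≡ E (mod 10)] column 5 reads P+C+carry(1)=E with C=0, E=7; with digits 0,1,2,3,4,5,7,8 already taken and all letters distinct, the only value for P is 6 ⇒ P=6.

Answer: C=0, D=5, E=7, J=3, K=1, N=2, P=6, T=8, Y=4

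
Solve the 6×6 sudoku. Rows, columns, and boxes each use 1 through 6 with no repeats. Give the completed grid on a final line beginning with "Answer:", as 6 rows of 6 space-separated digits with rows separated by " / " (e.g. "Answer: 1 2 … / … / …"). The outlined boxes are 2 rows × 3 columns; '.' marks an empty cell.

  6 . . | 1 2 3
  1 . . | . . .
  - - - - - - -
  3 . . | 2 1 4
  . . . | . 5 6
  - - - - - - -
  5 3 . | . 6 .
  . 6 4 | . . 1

Step 1. [r1c3∈{5}] nothing but 5 survives at r1c3. So r1c3=5.
Step 2. [r4c2∈{1,2,4}] col 2 places 1 nowhere but r4c2, so r4c2=1.
Step 3. [r4c3∈{2}] only 2 remains possible at r4c3. So r4c3=2.
Step 4. [r2c5∈{4}] only 4 remains possible at r2c5, so r2c5=4.
Step 5. [r6c4∈{3,5}] r6c4 is the only open cell in row 6 admitting 5, so r6c4=5.
Step 6. [r4c4∈{3}] nothing but 3 survives at r4c4, so r4c4=3.
Step 7. [r2c4∈{6}] r2c4's peers cover all but 6, so r2c4=6.
Step 8. [r2c2∈{2}] r2c2 is down to just 2 ⇒ r2c2=2.
Step 9. [r5c3∈{1}] nothing but 1 survives at r5c3. So r5c3=1.
Step 10. [r5c4∈{4}] r5c4 is down to just 4 ⇒ r5c4=4.
Step 11. [r4c1∈{4}] r4c1 is down to just 4 ⇒ r4c1=4.
Step 12. [r2c3∈{3}] r2c3 is down to just 3 ⇒ r2c3=3.
Step 13. [r6c1∈{2}] r6c1's peers cover all but 2, so r6c1=2.
Step 14. [r3c2∈{5}] r3c2 is down to just 5, so r3c2=5.
Step 15. [r2c6∈{5}] nothing but 5 survives at r2c6, so r2c6=5.
Step 16. [r3c3∈{6}] r3c3's peers cover all but 6 ⇒ r3c3=6.
Step 17. [r6c5∈{3}] only 3 remains possible at r6c5 ⇒ r6c5=3.
Step 18. [r5c6∈{2}] only 2 remains possible at r5c6 ⇒ r5c6=2.
Step 19. [r1c2∈{4}] nothing but 4 survives at r1c2, so r1c2=4.

Answer: 6 4 5 1 2 3 / 1 2 3 6 4 5 / 3 5 6 2 1 4 / 4 1 2 3 5 6 / 5 3 1 4 6 2 / 2 6 4 5 3 1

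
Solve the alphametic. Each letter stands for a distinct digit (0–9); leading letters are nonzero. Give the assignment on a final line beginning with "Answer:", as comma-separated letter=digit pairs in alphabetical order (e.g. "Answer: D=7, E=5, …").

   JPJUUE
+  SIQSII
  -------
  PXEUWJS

Step 1. [col 1: E + I ≡ S (mod 10)] several values work for I in column 1 (E + I ≡ S (mod 10), carry-in 0); try I=8. So I=8.
Step 2. [P] P is the leading digit of a 7-digit sum of two 6-digit numbers; the final carry is exactly 1. So P=1.
Step 3. [col 1: E + I ≡ S (mod 10)] several values work for S in column 1 (E + I ≡ S (mod 10), carry-in 0); try S=7 ⇒ S=7.
Step 4. [col 1: E + I ≡ S (mod 10)] column 1: given I=8, S=7, carry-in 0, and digits 1,7,8 already taken and all letters distinct, E+I≡S (mod 10) forces E=9 ⇒ E=9.
Step 5. [col 2: U + I ≡ J (mod 10)] no forcing yet in column 2 (carry-in 1); U=6 is free and consistent — try it ⇒ U=6.
Step 6. [col 2: U + I ≡ J (mod 10)] column 2 reads U+I+carry(1)=J with U=6, I=8; with digits 1,6,7,8,9 already taken and all letters distinct, the only value for J is 5, so J=5.
Step 7. [col 3: U + S ≡ W (mod 10)] in column 3 we have U+S≡W with carry-in 1; given U=6, S=7 and digits 1,5,6,7,8,9 already taken and all letters distinct, that pins W to 4. So W=4.
Step 8. [col 4: J + Q ≡ U (mod 10)] column 4: given J=5, U=6, carry-in 1, and digits 1,4,5,6,7,8,9 already taken and all letters distinct, J+Q≡U (mod 10) forces Q=0, so Q=0.
Step 9. [col 6: J + S ≡ X (mod 10)] column 6 reads J+S+carry(0)=X with J=5, S=7; with digits 0,1,4,5,6,7,8,9 already taken and all letters distinct, the only value for X is 2. So X=2.

Answer: E=9, I=8, J=5, P=1, Q=0, S=7, U=6, W=4, X=2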